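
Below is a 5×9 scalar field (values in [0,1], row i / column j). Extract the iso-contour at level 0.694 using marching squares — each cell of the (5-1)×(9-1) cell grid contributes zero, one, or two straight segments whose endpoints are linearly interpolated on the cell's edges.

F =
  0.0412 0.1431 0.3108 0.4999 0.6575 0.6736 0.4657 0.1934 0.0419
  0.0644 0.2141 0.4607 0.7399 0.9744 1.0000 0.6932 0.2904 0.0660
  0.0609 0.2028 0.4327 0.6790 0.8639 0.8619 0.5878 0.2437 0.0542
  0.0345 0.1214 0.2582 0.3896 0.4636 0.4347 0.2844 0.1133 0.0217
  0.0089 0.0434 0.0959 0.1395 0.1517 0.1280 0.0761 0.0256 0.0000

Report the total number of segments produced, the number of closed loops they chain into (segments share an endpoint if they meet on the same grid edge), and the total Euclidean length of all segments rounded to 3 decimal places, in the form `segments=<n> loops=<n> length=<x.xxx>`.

segments=10 loops=1 length=8.682

cell (0,2): code 0100 → (0.809,3.000)–(1.000,2.836)
cell (0,3): code 1100 → (0.115,4.000)–(0.809,3.000)
cell (0,4): code 1100 → (0.062,5.000)–(0.115,4.000)
cell (0,5): code 1000 → (1.000,5.997)–(0.062,5.000)
cell (1,2): code 0010 → (1.000,2.836)–(1.754,3.000)
cell (1,3): code 0111 → (1.754,3.000)–(2.000,3.081)
cell (1,5): code 1001 → (2.000,5.613)–(1.000,5.997)
cell (2,3): code 0010 → (2.000,3.081)–(2.424,4.000)
cell (2,4): code 0011 → (2.424,4.000)–(2.393,5.000)
cell (2,5): code 0001 → (2.393,5.000)–(2.000,5.613)
total: 10 segments, chained into 1 closed loop(s), length Σ = 8.682079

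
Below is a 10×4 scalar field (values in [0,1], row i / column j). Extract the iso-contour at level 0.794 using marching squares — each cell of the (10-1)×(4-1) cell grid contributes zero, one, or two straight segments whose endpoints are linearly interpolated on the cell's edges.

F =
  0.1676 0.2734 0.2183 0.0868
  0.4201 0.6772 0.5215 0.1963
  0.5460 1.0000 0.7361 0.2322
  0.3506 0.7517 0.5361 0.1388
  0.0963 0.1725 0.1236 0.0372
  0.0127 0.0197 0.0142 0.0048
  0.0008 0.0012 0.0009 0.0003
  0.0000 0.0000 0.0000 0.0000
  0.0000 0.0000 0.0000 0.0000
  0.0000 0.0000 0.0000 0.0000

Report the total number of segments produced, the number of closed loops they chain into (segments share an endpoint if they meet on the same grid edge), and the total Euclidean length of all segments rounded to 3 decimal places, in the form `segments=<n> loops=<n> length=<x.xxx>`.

cell (1,0): code 0100 → (1.362,1.000)–(2.000,0.546)
cell (1,1): code 1000 → (2.000,1.781)–(1.362,1.000)
cell (2,0): code 0010 → (2.000,0.546)–(2.830,1.000)
cell (2,1): code 0001 → (2.830,1.000)–(2.000,1.781)
total: 4 segments, chained into 1 closed loop(s), length Σ = 3.876049

segments=4 loops=1 length=3.876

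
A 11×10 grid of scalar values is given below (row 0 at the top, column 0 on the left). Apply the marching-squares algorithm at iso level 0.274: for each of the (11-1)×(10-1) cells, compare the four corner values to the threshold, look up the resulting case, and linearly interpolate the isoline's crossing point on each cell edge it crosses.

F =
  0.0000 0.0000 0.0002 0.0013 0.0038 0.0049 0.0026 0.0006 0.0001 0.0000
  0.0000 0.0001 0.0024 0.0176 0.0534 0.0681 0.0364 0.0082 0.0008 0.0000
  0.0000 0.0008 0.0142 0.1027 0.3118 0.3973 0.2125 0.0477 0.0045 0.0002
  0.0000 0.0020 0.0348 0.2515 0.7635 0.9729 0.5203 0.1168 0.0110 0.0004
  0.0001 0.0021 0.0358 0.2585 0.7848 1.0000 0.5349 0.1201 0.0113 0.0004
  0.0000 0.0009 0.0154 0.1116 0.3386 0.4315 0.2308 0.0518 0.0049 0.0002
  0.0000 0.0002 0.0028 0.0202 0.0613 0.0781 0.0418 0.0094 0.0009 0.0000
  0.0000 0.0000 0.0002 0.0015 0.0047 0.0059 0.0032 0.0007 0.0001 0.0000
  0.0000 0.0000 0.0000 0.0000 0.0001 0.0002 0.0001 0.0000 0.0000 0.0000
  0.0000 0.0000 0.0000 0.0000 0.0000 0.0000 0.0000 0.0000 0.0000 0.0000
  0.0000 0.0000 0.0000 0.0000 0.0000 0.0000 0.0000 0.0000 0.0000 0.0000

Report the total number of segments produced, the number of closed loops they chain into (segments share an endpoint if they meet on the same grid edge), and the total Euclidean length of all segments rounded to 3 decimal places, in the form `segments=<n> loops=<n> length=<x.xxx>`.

cell (1,3): code 0100 → (1.854,4.000)–(2.000,3.819)
cell (1,4): code 1100 → (1.625,5.000)–(1.854,4.000)
cell (1,5): code 1000 → (2.000,5.667)–(1.625,5.000)
cell (2,3): code 0110 → (2.000,3.819)–(3.000,3.044)
cell (2,5): code 1101 → (2.200,6.000)–(2.000,5.667)
cell (2,6): code 1000 → (3.000,6.610)–(2.200,6.000)
cell (3,3): code 0110 → (3.000,3.044)–(4.000,3.029)
cell (3,6): code 1001 → (4.000,6.629)–(3.000,6.610)
cell (4,3): code 0110 → (4.000,3.029)–(5.000,3.715)
cell (4,5): code 1011 → (5.000,5.785)–(4.858,6.000)
cell (4,6): code 0001 → (4.858,6.000)–(4.000,6.629)
cell (5,3): code 0010 → (5.000,3.715)–(5.233,4.000)
cell (5,4): code 0011 → (5.233,4.000)–(5.446,5.000)
cell (5,5): code 0001 → (5.446,5.000)–(5.000,5.785)
total: 14 segments, chained into 1 closed loop(s), length Σ = 11.510608

segments=14 loops=1 length=11.511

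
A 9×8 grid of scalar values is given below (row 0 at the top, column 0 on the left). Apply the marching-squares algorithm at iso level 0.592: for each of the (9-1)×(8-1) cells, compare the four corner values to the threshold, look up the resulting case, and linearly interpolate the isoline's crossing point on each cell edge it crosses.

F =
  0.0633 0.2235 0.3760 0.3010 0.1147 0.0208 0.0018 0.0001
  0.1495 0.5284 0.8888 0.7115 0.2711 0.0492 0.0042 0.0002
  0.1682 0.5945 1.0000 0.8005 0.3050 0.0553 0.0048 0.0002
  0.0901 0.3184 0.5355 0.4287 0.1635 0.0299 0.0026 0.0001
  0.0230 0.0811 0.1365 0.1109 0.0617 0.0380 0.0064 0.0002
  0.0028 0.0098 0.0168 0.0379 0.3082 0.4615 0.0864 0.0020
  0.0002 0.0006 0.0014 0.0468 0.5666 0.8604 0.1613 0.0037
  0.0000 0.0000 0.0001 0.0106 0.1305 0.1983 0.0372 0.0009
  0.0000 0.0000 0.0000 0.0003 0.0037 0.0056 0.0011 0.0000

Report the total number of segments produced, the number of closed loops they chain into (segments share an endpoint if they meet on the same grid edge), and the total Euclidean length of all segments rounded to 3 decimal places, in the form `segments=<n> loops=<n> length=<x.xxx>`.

segments=14 loops=2 length=11.026

cell (0,1): code 0100 → (0.421,2.000)–(1.000,1.176)
cell (0,2): code 1100 → (0.709,3.000)–(0.421,2.000)
cell (0,3): code 1000 → (1.000,3.271)–(0.709,3.000)
cell (1,0): code 0100 → (1.962,1.000)–(2.000,0.994)
cell (1,1): code 1110 → (1.000,1.176)–(1.962,1.000)
cell (1,3): code 1001 → (2.000,3.421)–(1.000,3.271)
cell (2,0): code 0010 → (2.000,0.994)–(2.009,1.000)
cell (2,1): code 0011 → (2.009,1.000)–(2.878,2.000)
cell (2,2): code 0011 → (2.878,2.000)–(2.561,3.000)
cell (2,3): code 0001 → (2.561,3.000)–(2.000,3.421)
cell (5,4): code 0100 → (5.327,5.000)–(6.000,4.086)
cell (5,5): code 1000 → (6.000,5.384)–(5.327,5.000)
cell (6,4): code 0010 → (6.000,4.086)–(6.405,5.000)
cell (6,5): code 0001 → (6.405,5.000)–(6.000,5.384)
total: 14 segments, chained into 2 closed loop(s), length Σ = 11.025869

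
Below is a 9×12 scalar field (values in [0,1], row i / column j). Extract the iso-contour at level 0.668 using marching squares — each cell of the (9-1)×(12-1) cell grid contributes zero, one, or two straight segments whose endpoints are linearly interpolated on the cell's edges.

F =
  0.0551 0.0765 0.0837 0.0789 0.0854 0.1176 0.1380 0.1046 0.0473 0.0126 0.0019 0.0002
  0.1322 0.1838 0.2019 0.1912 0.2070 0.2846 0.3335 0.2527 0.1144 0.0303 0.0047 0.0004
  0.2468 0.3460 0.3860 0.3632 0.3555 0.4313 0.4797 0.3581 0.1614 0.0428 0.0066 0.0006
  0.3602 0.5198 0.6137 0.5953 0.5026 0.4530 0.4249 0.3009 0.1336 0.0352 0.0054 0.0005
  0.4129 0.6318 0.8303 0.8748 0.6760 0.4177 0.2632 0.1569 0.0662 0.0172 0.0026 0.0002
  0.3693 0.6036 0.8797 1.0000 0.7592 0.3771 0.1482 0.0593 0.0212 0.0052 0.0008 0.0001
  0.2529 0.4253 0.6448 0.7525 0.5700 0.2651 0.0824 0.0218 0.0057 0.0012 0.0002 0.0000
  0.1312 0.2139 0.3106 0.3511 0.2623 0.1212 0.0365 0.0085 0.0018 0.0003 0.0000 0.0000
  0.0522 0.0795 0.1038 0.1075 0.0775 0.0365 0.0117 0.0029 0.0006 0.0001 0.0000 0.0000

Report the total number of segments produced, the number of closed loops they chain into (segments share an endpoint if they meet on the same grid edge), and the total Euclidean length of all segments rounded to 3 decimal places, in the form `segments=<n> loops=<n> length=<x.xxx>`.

segments=12 loops=1 length=9.430

cell (3,1): code 0100 → (3.251,2.000)–(4.000,1.182)
cell (3,2): code 1100 → (3.260,3.000)–(3.251,2.000)
cell (3,3): code 1100 → (3.954,4.000)–(3.260,3.000)
cell (3,4): code 1000 → (4.000,4.031)–(3.954,4.000)
cell (4,1): code 0110 → (4.000,1.182)–(5.000,1.233)
cell (4,4): code 1001 → (5.000,4.239)–(4.000,4.031)
cell (5,1): code 0010 → (5.000,1.233)–(5.901,2.000)
cell (5,2): code 0111 → (5.901,2.000)–(6.000,2.215)
cell (5,3): code 1011 → (6.000,3.463)–(5.482,4.000)
cell (5,4): code 0001 → (5.482,4.000)–(5.000,4.239)
cell (6,2): code 0010 → (6.000,2.215)–(6.211,3.000)
cell (6,3): code 0001 → (6.211,3.000)–(6.000,3.463)
total: 12 segments, chained into 1 closed loop(s), length Σ = 9.429564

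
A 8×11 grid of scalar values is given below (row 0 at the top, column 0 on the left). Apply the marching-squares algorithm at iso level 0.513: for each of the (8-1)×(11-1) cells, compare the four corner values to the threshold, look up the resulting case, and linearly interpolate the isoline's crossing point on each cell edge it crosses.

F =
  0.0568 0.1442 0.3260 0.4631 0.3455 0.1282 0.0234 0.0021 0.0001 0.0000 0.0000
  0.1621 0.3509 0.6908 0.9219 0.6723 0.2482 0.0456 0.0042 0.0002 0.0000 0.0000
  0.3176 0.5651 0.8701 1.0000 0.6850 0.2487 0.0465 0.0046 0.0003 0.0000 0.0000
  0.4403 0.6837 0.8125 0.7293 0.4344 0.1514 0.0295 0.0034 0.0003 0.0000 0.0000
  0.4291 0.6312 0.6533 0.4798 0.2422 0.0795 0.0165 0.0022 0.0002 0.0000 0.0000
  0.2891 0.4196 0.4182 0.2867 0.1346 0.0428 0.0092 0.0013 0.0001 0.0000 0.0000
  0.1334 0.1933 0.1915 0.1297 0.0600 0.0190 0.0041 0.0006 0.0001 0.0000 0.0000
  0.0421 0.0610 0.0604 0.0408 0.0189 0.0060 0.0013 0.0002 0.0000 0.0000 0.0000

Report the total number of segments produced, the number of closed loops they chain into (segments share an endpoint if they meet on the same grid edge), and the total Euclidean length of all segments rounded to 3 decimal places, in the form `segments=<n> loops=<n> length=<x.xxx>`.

segments=16 loops=1 length=13.211

cell (0,1): code 0100 → (0.513,2.000)–(1.000,1.477)
cell (0,2): code 1100 → (0.109,3.000)–(0.513,2.000)
cell (0,3): code 1100 → (0.513,4.000)–(0.109,3.000)
cell (0,4): code 1000 → (1.000,4.376)–(0.513,4.000)
cell (1,0): code 0100 → (1.757,1.000)–(2.000,0.789)
cell (1,1): code 1110 → (1.000,1.477)–(1.757,1.000)
cell (1,4): code 1001 → (2.000,4.394)–(1.000,4.376)
cell (2,0): code 0110 → (2.000,0.789)–(3.000,0.299)
cell (2,3): code 1011 → (3.000,3.733)–(2.686,4.000)
cell (2,4): code 0001 → (2.686,4.000)–(2.000,4.394)
cell (3,0): code 0110 → (3.000,0.299)–(4.000,0.415)
cell (3,2): code 1011 → (4.000,2.809)–(3.867,3.000)
cell (3,3): code 0001 → (3.867,3.000)–(3.000,3.733)
cell (4,0): code 0010 → (4.000,0.415)–(4.559,1.000)
cell (4,1): code 0011 → (4.559,1.000)–(4.597,2.000)
cell (4,2): code 0001 → (4.597,2.000)–(4.000,2.809)
total: 16 segments, chained into 1 closed loop(s), length Σ = 13.210594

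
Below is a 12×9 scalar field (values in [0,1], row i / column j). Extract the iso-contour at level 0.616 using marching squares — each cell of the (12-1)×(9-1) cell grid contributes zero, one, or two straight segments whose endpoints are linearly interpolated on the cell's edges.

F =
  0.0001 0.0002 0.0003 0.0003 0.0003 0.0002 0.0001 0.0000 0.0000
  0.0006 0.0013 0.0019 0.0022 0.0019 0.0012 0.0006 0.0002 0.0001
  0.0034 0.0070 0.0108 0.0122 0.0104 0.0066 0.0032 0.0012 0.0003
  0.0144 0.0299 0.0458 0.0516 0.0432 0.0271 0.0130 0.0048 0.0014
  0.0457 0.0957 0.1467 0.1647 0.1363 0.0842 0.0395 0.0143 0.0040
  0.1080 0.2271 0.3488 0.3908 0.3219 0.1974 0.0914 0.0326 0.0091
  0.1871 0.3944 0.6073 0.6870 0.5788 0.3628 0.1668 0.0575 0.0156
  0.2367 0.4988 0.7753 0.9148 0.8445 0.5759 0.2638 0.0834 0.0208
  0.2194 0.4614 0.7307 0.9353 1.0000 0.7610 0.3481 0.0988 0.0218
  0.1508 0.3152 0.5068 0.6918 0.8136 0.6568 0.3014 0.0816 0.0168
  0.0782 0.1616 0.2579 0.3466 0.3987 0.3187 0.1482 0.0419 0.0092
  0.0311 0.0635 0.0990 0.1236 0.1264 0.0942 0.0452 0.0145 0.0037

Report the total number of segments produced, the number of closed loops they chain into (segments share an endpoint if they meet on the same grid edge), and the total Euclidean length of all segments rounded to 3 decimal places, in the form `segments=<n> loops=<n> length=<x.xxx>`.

segments=16 loops=1 length=11.750

cell (5,2): code 0100 → (5.760,3.000)–(6.000,2.109)
cell (5,3): code 1000 → (6.000,3.656)–(5.760,3.000)
cell (6,1): code 0100 → (6.052,2.000)–(7.000,1.424)
cell (6,2): code 1110 → (6.000,2.109)–(6.052,2.000)
cell (6,3): code 1101 → (6.140,4.000)–(6.000,3.656)
cell (6,4): code 1000 → (7.000,4.851)–(6.140,4.000)
cell (7,1): code 0110 → (7.000,1.424)–(8.000,1.574)
cell (7,4): code 1101 → (7.217,5.000)–(7.000,4.851)
cell (7,5): code 1000 → (8.000,5.351)–(7.217,5.000)
cell (8,1): code 0010 → (8.000,1.574)–(8.512,2.000)
cell (8,2): code 0111 → (8.512,2.000)–(9.000,2.590)
cell (8,5): code 1001 → (9.000,5.115)–(8.000,5.351)
cell (9,2): code 0010 → (9.000,2.590)–(9.220,3.000)
cell (9,3): code 0011 → (9.220,3.000)–(9.476,4.000)
cell (9,4): code 0011 → (9.476,4.000)–(9.121,5.000)
cell (9,5): code 0001 → (9.121,5.000)–(9.000,5.115)
total: 16 segments, chained into 1 closed loop(s), length Σ = 11.749786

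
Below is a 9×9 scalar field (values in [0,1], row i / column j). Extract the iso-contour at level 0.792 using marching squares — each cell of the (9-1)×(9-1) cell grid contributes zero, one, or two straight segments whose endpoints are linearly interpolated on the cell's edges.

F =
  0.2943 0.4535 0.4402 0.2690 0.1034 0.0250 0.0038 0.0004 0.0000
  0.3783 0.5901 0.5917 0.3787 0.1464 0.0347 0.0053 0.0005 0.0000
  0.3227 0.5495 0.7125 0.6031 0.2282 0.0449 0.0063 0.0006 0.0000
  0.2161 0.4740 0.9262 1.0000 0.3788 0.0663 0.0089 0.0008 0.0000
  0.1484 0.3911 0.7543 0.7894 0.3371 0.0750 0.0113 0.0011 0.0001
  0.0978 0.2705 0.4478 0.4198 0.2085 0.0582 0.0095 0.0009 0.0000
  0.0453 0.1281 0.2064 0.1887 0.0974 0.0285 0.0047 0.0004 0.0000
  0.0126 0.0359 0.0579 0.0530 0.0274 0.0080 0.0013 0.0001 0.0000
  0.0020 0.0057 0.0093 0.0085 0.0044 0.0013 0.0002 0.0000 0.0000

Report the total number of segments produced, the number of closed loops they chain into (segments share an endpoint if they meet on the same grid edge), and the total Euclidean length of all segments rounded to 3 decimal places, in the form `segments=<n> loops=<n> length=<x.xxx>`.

cell (2,1): code 0100 → (2.372,2.000)–(3.000,1.703)
cell (2,2): code 1100 → (2.476,3.000)–(2.372,2.000)
cell (2,3): code 1000 → (3.000,3.335)–(2.476,3.000)
cell (3,1): code 0010 → (3.000,1.703)–(3.781,2.000)
cell (3,2): code 0011 → (3.781,2.000)–(3.988,3.000)
cell (3,3): code 0001 → (3.988,3.000)–(3.000,3.335)
total: 6 segments, chained into 1 closed loop(s), length Σ = 5.221112

segments=6 loops=1 length=5.221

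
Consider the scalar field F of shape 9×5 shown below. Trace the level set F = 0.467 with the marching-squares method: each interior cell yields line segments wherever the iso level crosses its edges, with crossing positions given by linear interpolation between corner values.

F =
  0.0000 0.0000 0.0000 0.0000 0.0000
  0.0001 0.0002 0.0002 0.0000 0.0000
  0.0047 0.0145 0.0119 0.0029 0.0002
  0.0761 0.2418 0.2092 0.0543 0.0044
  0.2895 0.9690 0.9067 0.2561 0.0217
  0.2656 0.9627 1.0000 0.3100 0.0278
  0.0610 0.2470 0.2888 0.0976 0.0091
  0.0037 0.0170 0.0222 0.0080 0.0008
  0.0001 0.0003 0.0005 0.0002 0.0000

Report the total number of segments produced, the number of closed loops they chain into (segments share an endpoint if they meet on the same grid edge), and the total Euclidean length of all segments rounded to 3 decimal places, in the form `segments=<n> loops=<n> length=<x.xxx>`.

segments=8 loops=1 length=8.013

cell (3,0): code 0100 → (3.310,1.000)–(4.000,0.261)
cell (3,1): code 1100 → (3.370,2.000)–(3.310,1.000)
cell (3,2): code 1000 → (4.000,2.676)–(3.370,2.000)
cell (4,0): code 0110 → (4.000,0.261)–(5.000,0.289)
cell (4,2): code 1001 → (5.000,2.772)–(4.000,2.676)
cell (5,0): code 0010 → (5.000,0.289)–(5.693,1.000)
cell (5,1): code 0011 → (5.693,1.000)–(5.749,2.000)
cell (5,2): code 0001 → (5.749,2.000)–(5.000,2.772)
total: 8 segments, chained into 1 closed loop(s), length Σ = 8.012678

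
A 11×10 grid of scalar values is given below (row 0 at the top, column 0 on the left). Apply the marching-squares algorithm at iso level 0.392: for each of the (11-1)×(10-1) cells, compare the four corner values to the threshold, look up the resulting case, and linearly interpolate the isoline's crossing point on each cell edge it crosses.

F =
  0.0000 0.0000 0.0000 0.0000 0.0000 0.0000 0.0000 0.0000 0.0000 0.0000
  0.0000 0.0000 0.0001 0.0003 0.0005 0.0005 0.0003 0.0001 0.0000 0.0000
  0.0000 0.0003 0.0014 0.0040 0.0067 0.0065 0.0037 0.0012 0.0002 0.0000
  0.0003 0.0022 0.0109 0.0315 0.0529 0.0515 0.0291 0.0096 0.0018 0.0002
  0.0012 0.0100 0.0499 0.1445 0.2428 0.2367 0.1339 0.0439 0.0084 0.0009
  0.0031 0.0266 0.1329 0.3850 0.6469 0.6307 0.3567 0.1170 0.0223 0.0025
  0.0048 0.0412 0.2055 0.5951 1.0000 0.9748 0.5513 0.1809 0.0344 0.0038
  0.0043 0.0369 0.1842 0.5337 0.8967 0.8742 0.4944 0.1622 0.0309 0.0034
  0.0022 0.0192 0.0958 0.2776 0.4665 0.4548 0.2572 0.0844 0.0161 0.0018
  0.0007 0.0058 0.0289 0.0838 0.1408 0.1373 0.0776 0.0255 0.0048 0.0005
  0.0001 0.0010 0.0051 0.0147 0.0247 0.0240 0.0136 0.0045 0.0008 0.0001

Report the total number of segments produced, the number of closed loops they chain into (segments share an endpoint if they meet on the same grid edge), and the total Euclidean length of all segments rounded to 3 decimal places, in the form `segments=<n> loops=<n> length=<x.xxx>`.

cell (4,3): code 0100 → (4.369,4.000)–(5.000,3.027)
cell (4,4): code 1100 → (4.394,5.000)–(4.369,4.000)
cell (4,5): code 1000 → (5.000,5.871)–(4.394,5.000)
cell (5,2): code 0100 → (5.033,3.000)–(6.000,2.479)
cell (5,3): code 1110 → (5.000,3.027)–(5.033,3.000)
cell (5,5): code 1101 → (5.181,6.000)–(5.000,5.871)
cell (5,6): code 1000 → (6.000,6.430)–(5.181,6.000)
cell (6,2): code 0110 → (6.000,2.479)–(7.000,2.595)
cell (6,6): code 1001 → (7.000,6.308)–(6.000,6.430)
cell (7,2): code 0010 → (7.000,2.595)–(7.553,3.000)
cell (7,3): code 0111 → (7.553,3.000)–(8.000,3.606)
cell (7,5): code 1011 → (8.000,5.318)–(7.432,6.000)
cell (7,6): code 0001 → (7.432,6.000)–(7.000,6.308)
cell (8,3): code 0010 → (8.000,3.606)–(8.229,4.000)
cell (8,4): code 0011 → (8.229,4.000)–(8.198,5.000)
cell (8,5): code 0001 → (8.198,5.000)–(8.000,5.318)
total: 16 segments, chained into 1 closed loop(s), length Σ = 12.211069

segments=16 loops=1 length=12.211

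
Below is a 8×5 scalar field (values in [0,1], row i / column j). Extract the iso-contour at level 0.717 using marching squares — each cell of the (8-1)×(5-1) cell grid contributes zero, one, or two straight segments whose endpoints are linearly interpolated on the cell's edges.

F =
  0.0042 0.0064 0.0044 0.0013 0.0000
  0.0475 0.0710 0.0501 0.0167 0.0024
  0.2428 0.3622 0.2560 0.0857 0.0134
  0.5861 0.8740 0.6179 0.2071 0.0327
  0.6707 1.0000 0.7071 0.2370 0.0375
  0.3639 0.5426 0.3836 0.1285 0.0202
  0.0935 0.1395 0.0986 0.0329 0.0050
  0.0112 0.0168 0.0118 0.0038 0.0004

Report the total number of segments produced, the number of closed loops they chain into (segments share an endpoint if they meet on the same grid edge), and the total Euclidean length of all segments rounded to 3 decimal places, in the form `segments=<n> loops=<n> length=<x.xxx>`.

cell (2,0): code 0100 → (2.693,1.000)–(3.000,0.455)
cell (2,1): code 1000 → (3.000,1.613)–(2.693,1.000)
cell (3,0): code 0110 → (3.000,0.455)–(4.000,0.141)
cell (3,1): code 1001 → (4.000,1.966)–(3.000,1.613)
cell (4,0): code 0010 → (4.000,0.141)–(4.619,1.000)
cell (4,1): code 0001 → (4.619,1.000)–(4.000,1.966)
total: 6 segments, chained into 1 closed loop(s), length Σ = 5.626158

segments=6 loops=1 length=5.626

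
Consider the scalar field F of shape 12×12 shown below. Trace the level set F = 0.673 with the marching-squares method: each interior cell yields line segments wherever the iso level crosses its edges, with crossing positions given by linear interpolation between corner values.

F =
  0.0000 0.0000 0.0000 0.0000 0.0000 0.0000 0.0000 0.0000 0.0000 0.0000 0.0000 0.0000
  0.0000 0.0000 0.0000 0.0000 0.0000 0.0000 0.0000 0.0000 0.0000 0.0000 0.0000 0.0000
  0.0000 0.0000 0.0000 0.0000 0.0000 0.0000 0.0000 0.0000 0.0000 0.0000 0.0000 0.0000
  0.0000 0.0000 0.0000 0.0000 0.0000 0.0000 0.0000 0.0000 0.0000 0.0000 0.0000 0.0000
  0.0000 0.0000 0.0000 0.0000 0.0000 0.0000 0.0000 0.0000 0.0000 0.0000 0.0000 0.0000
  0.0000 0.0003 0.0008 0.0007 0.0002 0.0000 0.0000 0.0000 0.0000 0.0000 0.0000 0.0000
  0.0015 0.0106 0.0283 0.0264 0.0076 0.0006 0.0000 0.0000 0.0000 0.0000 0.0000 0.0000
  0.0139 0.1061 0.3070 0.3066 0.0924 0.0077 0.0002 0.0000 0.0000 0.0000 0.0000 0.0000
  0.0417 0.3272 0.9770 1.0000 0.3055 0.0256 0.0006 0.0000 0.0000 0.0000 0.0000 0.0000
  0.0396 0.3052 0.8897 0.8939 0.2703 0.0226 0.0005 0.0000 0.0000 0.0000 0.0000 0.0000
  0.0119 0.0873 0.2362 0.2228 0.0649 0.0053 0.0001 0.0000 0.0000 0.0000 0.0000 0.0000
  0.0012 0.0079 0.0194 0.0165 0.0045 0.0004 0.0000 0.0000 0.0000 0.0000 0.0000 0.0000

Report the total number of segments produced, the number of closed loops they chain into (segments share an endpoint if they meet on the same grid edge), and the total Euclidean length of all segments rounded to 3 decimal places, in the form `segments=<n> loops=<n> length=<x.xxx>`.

cell (7,1): code 0100 → (7.546,2.000)–(8.000,1.532)
cell (7,2): code 1100 → (7.528,3.000)–(7.546,2.000)
cell (7,3): code 1000 → (8.000,3.471)–(7.528,3.000)
cell (8,1): code 0110 → (8.000,1.532)–(9.000,1.629)
cell (8,3): code 1001 → (9.000,3.354)–(8.000,3.471)
cell (9,1): code 0010 → (9.000,1.629)–(9.332,2.000)
cell (9,2): code 0011 → (9.332,2.000)–(9.329,3.000)
cell (9,3): code 0001 → (9.329,3.000)–(9.000,3.354)
total: 8 segments, chained into 1 closed loop(s), length Σ = 6.310724

segments=8 loops=1 length=6.311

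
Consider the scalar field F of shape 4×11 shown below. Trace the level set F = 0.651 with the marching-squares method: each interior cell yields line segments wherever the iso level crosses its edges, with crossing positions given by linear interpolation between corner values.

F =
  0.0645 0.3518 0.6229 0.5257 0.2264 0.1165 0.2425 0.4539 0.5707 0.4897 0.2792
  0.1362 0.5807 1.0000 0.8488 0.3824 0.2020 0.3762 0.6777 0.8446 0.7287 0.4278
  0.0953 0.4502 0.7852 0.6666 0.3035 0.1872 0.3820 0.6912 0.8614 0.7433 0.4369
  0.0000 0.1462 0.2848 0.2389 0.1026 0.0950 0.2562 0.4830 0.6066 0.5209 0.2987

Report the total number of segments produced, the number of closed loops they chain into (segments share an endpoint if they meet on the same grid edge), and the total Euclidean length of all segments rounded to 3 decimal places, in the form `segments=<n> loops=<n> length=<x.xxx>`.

segments=18 loops=2 length=14.567

cell (0,1): code 0100 → (0.075,2.000)–(1.000,1.168)
cell (0,2): code 1100 → (0.388,3.000)–(0.075,2.000)
cell (0,3): code 1000 → (1.000,3.424)–(0.388,3.000)
cell (0,6): code 0100 → (0.881,7.000)–(1.000,6.911)
cell (0,7): code 1100 → (0.293,8.000)–(0.881,7.000)
cell (0,8): code 1100 → (0.675,9.000)–(0.293,8.000)
cell (0,9): code 1000 → (1.000,9.258)–(0.675,9.000)
cell (1,1): code 0110 → (1.000,1.168)–(2.000,1.599)
cell (1,3): code 1001 → (2.000,3.043)–(1.000,3.424)
cell (1,6): code 0110 → (1.000,6.911)–(2.000,6.870)
cell (1,9): code 1001 → (2.000,9.301)–(1.000,9.258)
cell (2,1): code 0010 → (2.000,1.599)–(2.268,2.000)
cell (2,2): code 0011 → (2.268,2.000)–(2.036,3.000)
cell (2,3): code 0001 → (2.036,3.000)–(2.000,3.043)
cell (2,6): code 0010 → (2.000,6.870)–(2.193,7.000)
cell (2,7): code 0011 → (2.193,7.000)–(2.826,8.000)
cell (2,8): code 0011 → (2.826,8.000)–(2.415,9.000)
cell (2,9): code 0001 → (2.415,9.000)–(2.000,9.301)
total: 18 segments, chained into 2 closed loop(s), length Σ = 14.567434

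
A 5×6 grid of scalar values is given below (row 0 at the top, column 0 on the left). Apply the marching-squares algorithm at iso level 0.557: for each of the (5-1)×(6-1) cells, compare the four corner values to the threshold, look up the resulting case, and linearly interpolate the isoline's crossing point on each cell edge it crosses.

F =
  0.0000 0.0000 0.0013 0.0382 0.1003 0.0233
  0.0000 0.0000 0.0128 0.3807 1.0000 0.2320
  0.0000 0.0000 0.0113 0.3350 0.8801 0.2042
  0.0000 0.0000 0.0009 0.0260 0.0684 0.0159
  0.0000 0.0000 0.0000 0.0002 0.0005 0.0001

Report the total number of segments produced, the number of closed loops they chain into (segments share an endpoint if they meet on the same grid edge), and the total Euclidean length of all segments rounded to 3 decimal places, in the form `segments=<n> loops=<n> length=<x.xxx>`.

cell (0,3): code 0100 → (0.508,4.000)–(1.000,3.285)
cell (0,4): code 1000 → (1.000,4.577)–(0.508,4.000)
cell (1,3): code 0110 → (1.000,3.285)–(2.000,3.407)
cell (1,4): code 1001 → (2.000,4.478)–(1.000,4.577)
cell (2,3): code 0010 → (2.000,3.407)–(2.398,4.000)
cell (2,4): code 0001 → (2.398,4.000)–(2.000,4.478)
total: 6 segments, chained into 1 closed loop(s), length Σ = 4.975211

segments=6 loops=1 length=4.975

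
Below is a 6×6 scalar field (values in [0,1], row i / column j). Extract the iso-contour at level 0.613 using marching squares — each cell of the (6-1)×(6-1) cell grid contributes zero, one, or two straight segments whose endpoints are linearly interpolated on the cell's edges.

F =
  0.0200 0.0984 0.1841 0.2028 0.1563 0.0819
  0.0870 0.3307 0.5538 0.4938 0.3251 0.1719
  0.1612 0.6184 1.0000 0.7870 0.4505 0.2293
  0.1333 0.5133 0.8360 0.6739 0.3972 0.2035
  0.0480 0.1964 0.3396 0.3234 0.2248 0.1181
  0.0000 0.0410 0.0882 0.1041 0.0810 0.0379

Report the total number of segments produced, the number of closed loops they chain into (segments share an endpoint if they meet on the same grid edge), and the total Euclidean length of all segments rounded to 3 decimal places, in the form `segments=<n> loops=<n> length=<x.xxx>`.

segments=10 loops=1 length=7.393

cell (1,0): code 0100 → (1.981,1.000)–(2.000,0.988)
cell (1,1): code 1100 → (1.133,2.000)–(1.981,1.000)
cell (1,2): code 1100 → (1.407,3.000)–(1.133,2.000)
cell (1,3): code 1000 → (2.000,3.517)–(1.407,3.000)
cell (2,0): code 0010 → (2.000,0.988)–(2.051,1.000)
cell (2,1): code 0111 → (2.051,1.000)–(3.000,1.309)
cell (2,3): code 1001 → (3.000,3.220)–(2.000,3.517)
cell (3,1): code 0010 → (3.000,1.309)–(3.449,2.000)
cell (3,2): code 0011 → (3.449,2.000)–(3.174,3.000)
cell (3,3): code 0001 → (3.174,3.000)–(3.000,3.220)
total: 10 segments, chained into 1 closed loop(s), length Σ = 7.393078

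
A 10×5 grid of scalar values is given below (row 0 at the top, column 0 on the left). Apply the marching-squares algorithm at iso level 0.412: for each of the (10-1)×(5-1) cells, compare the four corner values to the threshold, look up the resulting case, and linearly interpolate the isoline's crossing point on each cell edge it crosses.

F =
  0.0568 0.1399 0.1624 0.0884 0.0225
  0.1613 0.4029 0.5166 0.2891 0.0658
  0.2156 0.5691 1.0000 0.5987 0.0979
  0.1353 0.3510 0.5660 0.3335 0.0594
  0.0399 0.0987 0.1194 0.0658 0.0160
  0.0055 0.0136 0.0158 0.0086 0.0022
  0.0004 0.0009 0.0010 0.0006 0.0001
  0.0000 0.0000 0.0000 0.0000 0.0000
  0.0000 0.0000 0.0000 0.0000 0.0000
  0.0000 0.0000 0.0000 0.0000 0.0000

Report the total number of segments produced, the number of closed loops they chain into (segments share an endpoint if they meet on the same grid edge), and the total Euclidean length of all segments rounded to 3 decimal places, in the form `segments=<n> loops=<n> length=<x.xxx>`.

segments=12 loops=1 length=8.066

cell (0,1): code 0100 → (0.705,2.000)–(1.000,1.080)
cell (0,2): code 1000 → (1.000,2.460)–(0.705,2.000)
cell (1,0): code 0100 → (1.055,1.000)–(2.000,0.556)
cell (1,1): code 1110 → (1.000,1.080)–(1.055,1.000)
cell (1,2): code 1101 → (1.397,3.000)–(1.000,2.460)
cell (1,3): code 1000 → (2.000,3.373)–(1.397,3.000)
cell (2,0): code 0010 → (2.000,0.556)–(2.720,1.000)
cell (2,1): code 0111 → (2.720,1.000)–(3.000,1.284)
cell (2,2): code 1011 → (3.000,2.662)–(2.704,3.000)
cell (2,3): code 0001 → (2.704,3.000)–(2.000,3.373)
cell (3,1): code 0010 → (3.000,1.284)–(3.345,2.000)
cell (3,2): code 0001 → (3.345,2.000)–(3.000,2.662)
total: 12 segments, chained into 1 closed loop(s), length Σ = 8.065599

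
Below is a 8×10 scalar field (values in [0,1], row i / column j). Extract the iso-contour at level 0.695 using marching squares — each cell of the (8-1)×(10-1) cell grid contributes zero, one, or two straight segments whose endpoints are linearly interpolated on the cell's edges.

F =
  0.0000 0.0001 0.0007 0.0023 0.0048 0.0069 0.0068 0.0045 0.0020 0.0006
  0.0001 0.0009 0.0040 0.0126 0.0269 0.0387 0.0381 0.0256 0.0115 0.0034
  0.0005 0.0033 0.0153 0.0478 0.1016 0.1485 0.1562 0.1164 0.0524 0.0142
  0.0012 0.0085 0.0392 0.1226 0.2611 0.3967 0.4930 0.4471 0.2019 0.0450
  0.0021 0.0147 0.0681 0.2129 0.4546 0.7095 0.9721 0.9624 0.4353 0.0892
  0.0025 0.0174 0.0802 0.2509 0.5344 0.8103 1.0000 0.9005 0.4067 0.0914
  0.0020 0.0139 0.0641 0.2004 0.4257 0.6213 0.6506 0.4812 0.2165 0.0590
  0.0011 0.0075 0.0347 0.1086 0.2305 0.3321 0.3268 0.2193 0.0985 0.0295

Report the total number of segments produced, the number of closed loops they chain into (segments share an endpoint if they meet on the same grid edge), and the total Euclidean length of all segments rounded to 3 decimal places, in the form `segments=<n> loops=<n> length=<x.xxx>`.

segments=10 loops=1 length=8.488

cell (3,4): code 0100 → (3.954,5.000)–(4.000,4.943)
cell (3,5): code 1100 → (3.422,6.000)–(3.954,5.000)
cell (3,6): code 1100 → (3.481,7.000)–(3.422,6.000)
cell (3,7): code 1000 → (4.000,7.507)–(3.481,7.000)
cell (4,4): code 0110 → (4.000,4.943)–(5.000,4.582)
cell (4,7): code 1001 → (5.000,7.416)–(4.000,7.507)
cell (5,4): code 0010 → (5.000,4.582)–(5.610,5.000)
cell (5,5): code 0011 → (5.610,5.000)–(5.873,6.000)
cell (5,6): code 0011 → (5.873,6.000)–(5.490,7.000)
cell (5,7): code 0001 → (5.490,7.000)–(5.000,7.416)
total: 10 segments, chained into 1 closed loop(s), length Σ = 8.488043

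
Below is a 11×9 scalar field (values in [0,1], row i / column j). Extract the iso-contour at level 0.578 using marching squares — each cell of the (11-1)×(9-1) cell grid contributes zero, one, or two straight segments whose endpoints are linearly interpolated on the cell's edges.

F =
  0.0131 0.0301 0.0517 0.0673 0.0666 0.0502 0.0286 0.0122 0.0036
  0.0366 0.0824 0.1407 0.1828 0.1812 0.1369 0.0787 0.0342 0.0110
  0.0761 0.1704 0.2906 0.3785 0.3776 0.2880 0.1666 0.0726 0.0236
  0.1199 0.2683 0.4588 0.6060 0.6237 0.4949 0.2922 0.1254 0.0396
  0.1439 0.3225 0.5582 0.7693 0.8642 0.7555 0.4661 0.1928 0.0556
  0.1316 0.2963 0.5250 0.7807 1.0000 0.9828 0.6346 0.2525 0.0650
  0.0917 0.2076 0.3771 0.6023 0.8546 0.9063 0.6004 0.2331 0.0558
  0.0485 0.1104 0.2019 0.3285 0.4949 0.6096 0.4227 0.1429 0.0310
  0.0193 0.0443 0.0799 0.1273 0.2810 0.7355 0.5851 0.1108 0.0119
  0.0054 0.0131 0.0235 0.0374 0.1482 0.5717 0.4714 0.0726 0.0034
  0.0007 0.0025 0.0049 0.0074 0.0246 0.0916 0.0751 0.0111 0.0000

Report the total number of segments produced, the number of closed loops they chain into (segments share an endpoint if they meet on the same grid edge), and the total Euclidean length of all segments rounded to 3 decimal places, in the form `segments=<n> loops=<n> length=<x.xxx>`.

cell (2,2): code 0100 → (2.877,3.000)–(3.000,2.810)
cell (2,3): code 1100 → (2.814,4.000)–(2.877,3.000)
cell (2,4): code 1000 → (3.000,4.355)–(2.814,4.000)
cell (3,2): code 0110 → (3.000,2.810)–(4.000,2.094)
cell (3,4): code 1101 → (3.319,5.000)–(3.000,4.355)
cell (3,5): code 1000 → (4.000,5.613)–(3.319,5.000)
cell (4,2): code 0110 → (4.000,2.094)–(5.000,2.207)
cell (4,5): code 1101 → (4.664,6.000)–(4.000,5.613)
cell (4,6): code 1000 → (5.000,6.148)–(4.664,6.000)
cell (5,2): code 0110 → (5.000,2.207)–(6.000,2.892)
cell (5,6): code 1001 → (6.000,6.061)–(5.000,6.148)
cell (6,2): code 0010 → (6.000,2.892)–(6.089,3.000)
cell (6,3): code 0011 → (6.089,3.000)–(6.769,4.000)
cell (6,4): code 0111 → (6.769,4.000)–(7.000,4.724)
cell (6,5): code 1011 → (7.000,5.169)–(6.126,6.000)
cell (6,6): code 0001 → (6.126,6.000)–(6.000,6.061)
cell (7,4): code 0110 → (7.000,4.724)–(8.000,4.653)
cell (7,5): code 1101 → (7.956,6.000)–(7.000,5.169)
cell (7,6): code 1000 → (8.000,6.015)–(7.956,6.000)
cell (8,4): code 0010 → (8.000,4.653)–(8.962,5.000)
cell (8,5): code 0011 → (8.962,5.000)–(8.062,6.000)
cell (8,6): code 0001 → (8.062,6.000)–(8.000,6.015)
total: 22 segments, chained into 1 closed loop(s), length Σ = 17.055095

segments=22 loops=1 length=17.055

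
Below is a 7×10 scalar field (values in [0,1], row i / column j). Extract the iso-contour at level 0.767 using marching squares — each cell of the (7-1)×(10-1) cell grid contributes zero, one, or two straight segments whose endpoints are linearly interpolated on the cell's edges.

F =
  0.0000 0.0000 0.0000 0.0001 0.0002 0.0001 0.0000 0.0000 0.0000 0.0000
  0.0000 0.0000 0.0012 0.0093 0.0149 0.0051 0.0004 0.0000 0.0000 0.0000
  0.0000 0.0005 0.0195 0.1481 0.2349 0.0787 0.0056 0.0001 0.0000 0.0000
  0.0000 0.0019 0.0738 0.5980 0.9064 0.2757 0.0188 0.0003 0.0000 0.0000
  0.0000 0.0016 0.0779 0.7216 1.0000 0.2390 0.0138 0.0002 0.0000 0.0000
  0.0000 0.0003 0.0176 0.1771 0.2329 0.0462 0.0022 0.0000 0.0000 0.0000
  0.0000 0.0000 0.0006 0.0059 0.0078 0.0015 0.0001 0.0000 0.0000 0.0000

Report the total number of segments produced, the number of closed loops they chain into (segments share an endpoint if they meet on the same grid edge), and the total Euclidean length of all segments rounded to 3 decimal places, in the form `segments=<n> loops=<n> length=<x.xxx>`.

segments=6 loops=1 length=4.197

cell (2,3): code 0100 → (2.792,4.000)–(3.000,3.548)
cell (2,4): code 1000 → (3.000,4.221)–(2.792,4.000)
cell (3,3): code 0110 → (3.000,3.548)–(4.000,3.163)
cell (3,4): code 1001 → (4.000,4.306)–(3.000,4.221)
cell (4,3): code 0010 → (4.000,3.163)–(4.304,4.000)
cell (4,4): code 0001 → (4.304,4.000)–(4.000,4.306)
total: 6 segments, chained into 1 closed loop(s), length Σ = 4.197390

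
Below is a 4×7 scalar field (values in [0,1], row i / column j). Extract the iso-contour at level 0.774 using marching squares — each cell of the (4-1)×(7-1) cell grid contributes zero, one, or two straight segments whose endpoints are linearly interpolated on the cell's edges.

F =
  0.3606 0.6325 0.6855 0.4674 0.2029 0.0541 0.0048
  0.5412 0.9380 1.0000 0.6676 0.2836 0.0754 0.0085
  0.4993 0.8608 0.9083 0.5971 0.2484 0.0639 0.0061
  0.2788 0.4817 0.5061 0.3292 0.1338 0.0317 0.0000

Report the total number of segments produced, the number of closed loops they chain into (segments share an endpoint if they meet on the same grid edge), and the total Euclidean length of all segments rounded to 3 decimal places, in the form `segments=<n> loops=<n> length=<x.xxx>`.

segments=8 loops=1 length=6.611

cell (0,0): code 0100 → (0.463,1.000)–(1.000,0.587)
cell (0,1): code 1100 → (0.281,2.000)–(0.463,1.000)
cell (0,2): code 1000 → (1.000,2.680)–(0.281,2.000)
cell (1,0): code 0110 → (1.000,0.587)–(2.000,0.760)
cell (1,2): code 1001 → (2.000,2.432)–(1.000,2.680)
cell (2,0): code 0010 → (2.000,0.760)–(2.229,1.000)
cell (2,1): code 0011 → (2.229,1.000)–(2.334,2.000)
cell (2,2): code 0001 → (2.334,2.000)–(2.000,2.432)
total: 8 segments, chained into 1 closed loop(s), length Σ = 6.611345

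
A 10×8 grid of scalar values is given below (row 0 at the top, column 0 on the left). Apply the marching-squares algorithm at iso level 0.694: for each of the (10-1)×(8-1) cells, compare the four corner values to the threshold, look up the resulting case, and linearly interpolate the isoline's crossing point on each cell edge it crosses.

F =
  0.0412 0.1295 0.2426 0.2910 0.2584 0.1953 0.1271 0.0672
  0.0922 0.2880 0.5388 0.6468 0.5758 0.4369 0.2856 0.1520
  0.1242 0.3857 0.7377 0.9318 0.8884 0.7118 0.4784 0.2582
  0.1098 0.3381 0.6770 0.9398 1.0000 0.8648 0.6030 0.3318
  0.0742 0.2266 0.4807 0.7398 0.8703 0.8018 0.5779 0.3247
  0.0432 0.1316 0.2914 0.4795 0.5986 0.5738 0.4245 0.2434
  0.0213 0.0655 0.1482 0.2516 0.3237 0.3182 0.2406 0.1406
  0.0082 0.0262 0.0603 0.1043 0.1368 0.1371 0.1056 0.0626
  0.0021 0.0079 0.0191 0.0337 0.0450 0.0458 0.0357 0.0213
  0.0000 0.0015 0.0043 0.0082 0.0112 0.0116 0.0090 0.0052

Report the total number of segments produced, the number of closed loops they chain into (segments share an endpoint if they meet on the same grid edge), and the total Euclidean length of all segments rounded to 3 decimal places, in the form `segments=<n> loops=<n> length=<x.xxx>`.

segments=14 loops=1 length=11.181

cell (1,1): code 0100 → (1.780,2.000)–(2.000,1.876)
cell (1,2): code 1100 → (1.166,3.000)–(1.780,2.000)
cell (1,3): code 1100 → (1.378,4.000)–(1.166,3.000)
cell (1,4): code 1100 → (1.935,5.000)–(1.378,4.000)
cell (1,5): code 1000 → (2.000,5.076)–(1.935,5.000)
cell (2,1): code 0010 → (2.000,1.876)–(2.720,2.000)
cell (2,2): code 0111 → (2.720,2.000)–(3.000,2.065)
cell (2,5): code 1001 → (3.000,5.652)–(2.000,5.076)
cell (3,2): code 0110 → (3.000,2.065)–(4.000,2.823)
cell (3,5): code 1001 → (4.000,5.481)–(3.000,5.652)
cell (4,2): code 0010 → (4.000,2.823)–(4.176,3.000)
cell (4,3): code 0011 → (4.176,3.000)–(4.649,4.000)
cell (4,4): code 0011 → (4.649,4.000)–(4.473,5.000)
cell (4,5): code 0001 → (4.473,5.000)–(4.000,5.481)
total: 14 segments, chained into 1 closed loop(s), length Σ = 11.180796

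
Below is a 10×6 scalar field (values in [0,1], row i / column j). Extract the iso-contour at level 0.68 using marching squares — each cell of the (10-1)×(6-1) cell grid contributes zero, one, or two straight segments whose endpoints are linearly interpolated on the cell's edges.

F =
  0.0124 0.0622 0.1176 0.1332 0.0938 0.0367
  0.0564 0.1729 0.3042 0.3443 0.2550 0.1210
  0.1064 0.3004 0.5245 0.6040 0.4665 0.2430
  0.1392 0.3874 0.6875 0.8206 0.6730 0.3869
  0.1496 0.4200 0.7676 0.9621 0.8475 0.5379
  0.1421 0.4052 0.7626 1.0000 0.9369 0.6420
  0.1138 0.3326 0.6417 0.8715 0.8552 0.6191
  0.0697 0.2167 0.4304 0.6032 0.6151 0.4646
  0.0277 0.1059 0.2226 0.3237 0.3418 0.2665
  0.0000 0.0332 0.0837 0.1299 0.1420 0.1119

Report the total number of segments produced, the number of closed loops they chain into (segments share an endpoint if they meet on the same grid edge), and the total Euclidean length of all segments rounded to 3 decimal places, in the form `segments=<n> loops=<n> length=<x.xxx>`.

cell (2,1): code 0100 → (2.954,2.000)–(3.000,1.975)
cell (2,2): code 1100 → (2.351,3.000)–(2.954,2.000)
cell (2,3): code 1000 → (3.000,3.953)–(2.351,3.000)
cell (3,1): code 0110 → (3.000,1.975)–(4.000,1.748)
cell (3,3): code 1101 → (3.040,4.000)–(3.000,3.953)
cell (3,4): code 1000 → (4.000,4.541)–(3.040,4.000)
cell (4,1): code 0110 → (4.000,1.748)–(5.000,1.769)
cell (4,4): code 1001 → (5.000,4.871)–(4.000,4.541)
cell (5,1): code 0010 → (5.000,1.769)–(5.683,2.000)
cell (5,2): code 0111 → (5.683,2.000)–(6.000,2.167)
cell (5,4): code 1001 → (6.000,4.742)–(5.000,4.871)
cell (6,2): code 0010 → (6.000,2.167)–(6.714,3.000)
cell (6,3): code 0011 → (6.714,3.000)–(6.730,4.000)
cell (6,4): code 0001 → (6.730,4.000)–(6.000,4.742)
total: 14 segments, chained into 1 closed loop(s), length Σ = 11.841155

segments=14 loops=1 length=11.841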